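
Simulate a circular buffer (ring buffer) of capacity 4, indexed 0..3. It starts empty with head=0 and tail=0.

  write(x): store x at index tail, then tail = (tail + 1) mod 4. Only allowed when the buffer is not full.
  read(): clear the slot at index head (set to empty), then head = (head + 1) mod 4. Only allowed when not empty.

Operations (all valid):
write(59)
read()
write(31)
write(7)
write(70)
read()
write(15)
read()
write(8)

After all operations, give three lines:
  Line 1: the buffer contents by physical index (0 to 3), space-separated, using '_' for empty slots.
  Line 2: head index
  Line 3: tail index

write(59): buf=[59 _ _ _], head=0, tail=1, size=1
read(): buf=[_ _ _ _], head=1, tail=1, size=0
write(31): buf=[_ 31 _ _], head=1, tail=2, size=1
write(7): buf=[_ 31 7 _], head=1, tail=3, size=2
write(70): buf=[_ 31 7 70], head=1, tail=0, size=3
read(): buf=[_ _ 7 70], head=2, tail=0, size=2
write(15): buf=[15 _ 7 70], head=2, tail=1, size=3
read(): buf=[15 _ _ 70], head=3, tail=1, size=2
write(8): buf=[15 8 _ 70], head=3, tail=2, size=3

Answer: 15 8 _ 70
3
2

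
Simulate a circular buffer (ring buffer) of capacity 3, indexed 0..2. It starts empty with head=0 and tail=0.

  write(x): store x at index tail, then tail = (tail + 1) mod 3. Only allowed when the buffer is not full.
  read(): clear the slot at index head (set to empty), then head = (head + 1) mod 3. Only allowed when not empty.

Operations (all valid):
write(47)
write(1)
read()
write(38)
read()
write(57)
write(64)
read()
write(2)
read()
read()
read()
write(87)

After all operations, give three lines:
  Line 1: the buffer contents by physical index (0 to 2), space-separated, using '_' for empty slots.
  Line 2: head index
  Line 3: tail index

write(47): buf=[47 _ _], head=0, tail=1, size=1
write(1): buf=[47 1 _], head=0, tail=2, size=2
read(): buf=[_ 1 _], head=1, tail=2, size=1
write(38): buf=[_ 1 38], head=1, tail=0, size=2
read(): buf=[_ _ 38], head=2, tail=0, size=1
write(57): buf=[57 _ 38], head=2, tail=1, size=2
write(64): buf=[57 64 38], head=2, tail=2, size=3
read(): buf=[57 64 _], head=0, tail=2, size=2
write(2): buf=[57 64 2], head=0, tail=0, size=3
read(): buf=[_ 64 2], head=1, tail=0, size=2
read(): buf=[_ _ 2], head=2, tail=0, size=1
read(): buf=[_ _ _], head=0, tail=0, size=0
write(87): buf=[87 _ _], head=0, tail=1, size=1

Answer: 87 _ _
0
1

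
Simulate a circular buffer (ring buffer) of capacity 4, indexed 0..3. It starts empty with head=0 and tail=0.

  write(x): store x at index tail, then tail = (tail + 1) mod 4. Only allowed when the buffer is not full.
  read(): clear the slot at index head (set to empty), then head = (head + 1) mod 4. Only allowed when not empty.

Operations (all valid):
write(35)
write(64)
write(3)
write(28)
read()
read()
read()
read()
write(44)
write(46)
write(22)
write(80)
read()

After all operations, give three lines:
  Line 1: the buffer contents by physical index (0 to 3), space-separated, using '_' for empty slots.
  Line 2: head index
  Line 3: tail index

write(35): buf=[35 _ _ _], head=0, tail=1, size=1
write(64): buf=[35 64 _ _], head=0, tail=2, size=2
write(3): buf=[35 64 3 _], head=0, tail=3, size=3
write(28): buf=[35 64 3 28], head=0, tail=0, size=4
read(): buf=[_ 64 3 28], head=1, tail=0, size=3
read(): buf=[_ _ 3 28], head=2, tail=0, size=2
read(): buf=[_ _ _ 28], head=3, tail=0, size=1
read(): buf=[_ _ _ _], head=0, tail=0, size=0
write(44): buf=[44 _ _ _], head=0, tail=1, size=1
write(46): buf=[44 46 _ _], head=0, tail=2, size=2
write(22): buf=[44 46 22 _], head=0, tail=3, size=3
write(80): buf=[44 46 22 80], head=0, tail=0, size=4
read(): buf=[_ 46 22 80], head=1, tail=0, size=3

Answer: _ 46 22 80
1
0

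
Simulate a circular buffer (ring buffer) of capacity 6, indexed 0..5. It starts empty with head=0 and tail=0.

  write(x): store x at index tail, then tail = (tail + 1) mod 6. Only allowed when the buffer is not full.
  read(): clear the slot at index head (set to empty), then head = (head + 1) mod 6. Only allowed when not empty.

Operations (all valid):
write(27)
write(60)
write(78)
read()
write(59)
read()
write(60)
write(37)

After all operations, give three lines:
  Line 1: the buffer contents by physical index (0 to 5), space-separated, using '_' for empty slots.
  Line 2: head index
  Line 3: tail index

Answer: _ _ 78 59 60 37
2
0

Derivation:
write(27): buf=[27 _ _ _ _ _], head=0, tail=1, size=1
write(60): buf=[27 60 _ _ _ _], head=0, tail=2, size=2
write(78): buf=[27 60 78 _ _ _], head=0, tail=3, size=3
read(): buf=[_ 60 78 _ _ _], head=1, tail=3, size=2
write(59): buf=[_ 60 78 59 _ _], head=1, tail=4, size=3
read(): buf=[_ _ 78 59 _ _], head=2, tail=4, size=2
write(60): buf=[_ _ 78 59 60 _], head=2, tail=5, size=3
write(37): buf=[_ _ 78 59 60 37], head=2, tail=0, size=4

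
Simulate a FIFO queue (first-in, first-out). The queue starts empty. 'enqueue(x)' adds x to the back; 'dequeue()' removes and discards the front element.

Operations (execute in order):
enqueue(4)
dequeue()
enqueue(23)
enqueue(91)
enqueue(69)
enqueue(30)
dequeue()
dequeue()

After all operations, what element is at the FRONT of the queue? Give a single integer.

Answer: 69

Derivation:
enqueue(4): queue = [4]
dequeue(): queue = []
enqueue(23): queue = [23]
enqueue(91): queue = [23, 91]
enqueue(69): queue = [23, 91, 69]
enqueue(30): queue = [23, 91, 69, 30]
dequeue(): queue = [91, 69, 30]
dequeue(): queue = [69, 30]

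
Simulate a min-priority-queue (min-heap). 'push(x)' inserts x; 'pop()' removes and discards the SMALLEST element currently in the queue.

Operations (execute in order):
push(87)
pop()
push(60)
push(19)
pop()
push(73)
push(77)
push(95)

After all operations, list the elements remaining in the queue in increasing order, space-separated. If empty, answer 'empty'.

push(87): heap contents = [87]
pop() → 87: heap contents = []
push(60): heap contents = [60]
push(19): heap contents = [19, 60]
pop() → 19: heap contents = [60]
push(73): heap contents = [60, 73]
push(77): heap contents = [60, 73, 77]
push(95): heap contents = [60, 73, 77, 95]

Answer: 60 73 77 95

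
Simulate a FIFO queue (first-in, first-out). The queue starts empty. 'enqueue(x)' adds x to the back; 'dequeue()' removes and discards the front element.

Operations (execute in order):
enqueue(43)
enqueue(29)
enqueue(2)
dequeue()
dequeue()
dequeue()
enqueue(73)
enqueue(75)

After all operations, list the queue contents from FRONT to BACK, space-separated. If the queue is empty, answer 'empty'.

Answer: 73 75

Derivation:
enqueue(43): [43]
enqueue(29): [43, 29]
enqueue(2): [43, 29, 2]
dequeue(): [29, 2]
dequeue(): [2]
dequeue(): []
enqueue(73): [73]
enqueue(75): [73, 75]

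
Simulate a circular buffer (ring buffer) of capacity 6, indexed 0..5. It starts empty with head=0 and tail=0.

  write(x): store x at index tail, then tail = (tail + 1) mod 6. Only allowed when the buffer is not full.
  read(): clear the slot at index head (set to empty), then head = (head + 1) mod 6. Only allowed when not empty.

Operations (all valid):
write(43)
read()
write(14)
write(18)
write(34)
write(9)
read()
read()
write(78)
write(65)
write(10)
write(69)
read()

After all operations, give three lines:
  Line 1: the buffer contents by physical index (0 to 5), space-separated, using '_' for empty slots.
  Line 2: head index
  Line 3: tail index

Answer: 65 10 69 _ 9 78
4
3

Derivation:
write(43): buf=[43 _ _ _ _ _], head=0, tail=1, size=1
read(): buf=[_ _ _ _ _ _], head=1, tail=1, size=0
write(14): buf=[_ 14 _ _ _ _], head=1, tail=2, size=1
write(18): buf=[_ 14 18 _ _ _], head=1, tail=3, size=2
write(34): buf=[_ 14 18 34 _ _], head=1, tail=4, size=3
write(9): buf=[_ 14 18 34 9 _], head=1, tail=5, size=4
read(): buf=[_ _ 18 34 9 _], head=2, tail=5, size=3
read(): buf=[_ _ _ 34 9 _], head=3, tail=5, size=2
write(78): buf=[_ _ _ 34 9 78], head=3, tail=0, size=3
write(65): buf=[65 _ _ 34 9 78], head=3, tail=1, size=4
write(10): buf=[65 10 _ 34 9 78], head=3, tail=2, size=5
write(69): buf=[65 10 69 34 9 78], head=3, tail=3, size=6
read(): buf=[65 10 69 _ 9 78], head=4, tail=3, size=5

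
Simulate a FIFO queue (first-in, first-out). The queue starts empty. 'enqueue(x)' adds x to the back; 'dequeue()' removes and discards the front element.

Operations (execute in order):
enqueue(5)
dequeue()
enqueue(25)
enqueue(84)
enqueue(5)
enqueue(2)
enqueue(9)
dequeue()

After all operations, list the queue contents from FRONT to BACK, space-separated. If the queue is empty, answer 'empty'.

enqueue(5): [5]
dequeue(): []
enqueue(25): [25]
enqueue(84): [25, 84]
enqueue(5): [25, 84, 5]
enqueue(2): [25, 84, 5, 2]
enqueue(9): [25, 84, 5, 2, 9]
dequeue(): [84, 5, 2, 9]

Answer: 84 5 2 9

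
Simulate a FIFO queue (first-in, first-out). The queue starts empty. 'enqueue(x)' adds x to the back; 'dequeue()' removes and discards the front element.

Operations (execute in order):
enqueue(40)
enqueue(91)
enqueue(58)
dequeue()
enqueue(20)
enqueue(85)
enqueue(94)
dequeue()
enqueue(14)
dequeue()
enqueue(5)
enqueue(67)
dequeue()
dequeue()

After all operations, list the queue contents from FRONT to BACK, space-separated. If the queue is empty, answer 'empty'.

Answer: 94 14 5 67

Derivation:
enqueue(40): [40]
enqueue(91): [40, 91]
enqueue(58): [40, 91, 58]
dequeue(): [91, 58]
enqueue(20): [91, 58, 20]
enqueue(85): [91, 58, 20, 85]
enqueue(94): [91, 58, 20, 85, 94]
dequeue(): [58, 20, 85, 94]
enqueue(14): [58, 20, 85, 94, 14]
dequeue(): [20, 85, 94, 14]
enqueue(5): [20, 85, 94, 14, 5]
enqueue(67): [20, 85, 94, 14, 5, 67]
dequeue(): [85, 94, 14, 5, 67]
dequeue(): [94, 14, 5, 67]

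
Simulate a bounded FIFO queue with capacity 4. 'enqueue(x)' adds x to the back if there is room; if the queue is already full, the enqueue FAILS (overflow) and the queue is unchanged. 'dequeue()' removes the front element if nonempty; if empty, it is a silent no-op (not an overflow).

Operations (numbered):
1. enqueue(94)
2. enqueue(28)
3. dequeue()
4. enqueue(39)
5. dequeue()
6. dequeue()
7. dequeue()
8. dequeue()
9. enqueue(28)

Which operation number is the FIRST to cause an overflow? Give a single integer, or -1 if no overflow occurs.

1. enqueue(94): size=1
2. enqueue(28): size=2
3. dequeue(): size=1
4. enqueue(39): size=2
5. dequeue(): size=1
6. dequeue(): size=0
7. dequeue(): empty, no-op, size=0
8. dequeue(): empty, no-op, size=0
9. enqueue(28): size=1

Answer: -1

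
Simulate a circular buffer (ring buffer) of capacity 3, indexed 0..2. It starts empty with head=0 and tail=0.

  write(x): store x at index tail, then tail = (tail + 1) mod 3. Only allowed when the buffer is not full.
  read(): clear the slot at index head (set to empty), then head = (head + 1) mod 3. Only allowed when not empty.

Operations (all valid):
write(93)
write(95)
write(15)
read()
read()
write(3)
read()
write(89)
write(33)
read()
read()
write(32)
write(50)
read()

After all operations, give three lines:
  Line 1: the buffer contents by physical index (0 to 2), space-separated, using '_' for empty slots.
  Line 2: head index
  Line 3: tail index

Answer: 32 50 _
0
2

Derivation:
write(93): buf=[93 _ _], head=0, tail=1, size=1
write(95): buf=[93 95 _], head=0, tail=2, size=2
write(15): buf=[93 95 15], head=0, tail=0, size=3
read(): buf=[_ 95 15], head=1, tail=0, size=2
read(): buf=[_ _ 15], head=2, tail=0, size=1
write(3): buf=[3 _ 15], head=2, tail=1, size=2
read(): buf=[3 _ _], head=0, tail=1, size=1
write(89): buf=[3 89 _], head=0, tail=2, size=2
write(33): buf=[3 89 33], head=0, tail=0, size=3
read(): buf=[_ 89 33], head=1, tail=0, size=2
read(): buf=[_ _ 33], head=2, tail=0, size=1
write(32): buf=[32 _ 33], head=2, tail=1, size=2
write(50): buf=[32 50 33], head=2, tail=2, size=3
read(): buf=[32 50 _], head=0, tail=2, size=2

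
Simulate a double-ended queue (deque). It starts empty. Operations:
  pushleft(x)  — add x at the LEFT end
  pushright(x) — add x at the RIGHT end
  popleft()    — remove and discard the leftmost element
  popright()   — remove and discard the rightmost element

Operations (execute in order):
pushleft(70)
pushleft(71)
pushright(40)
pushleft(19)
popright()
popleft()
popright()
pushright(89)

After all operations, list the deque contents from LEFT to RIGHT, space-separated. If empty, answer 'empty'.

pushleft(70): [70]
pushleft(71): [71, 70]
pushright(40): [71, 70, 40]
pushleft(19): [19, 71, 70, 40]
popright(): [19, 71, 70]
popleft(): [71, 70]
popright(): [71]
pushright(89): [71, 89]

Answer: 71 89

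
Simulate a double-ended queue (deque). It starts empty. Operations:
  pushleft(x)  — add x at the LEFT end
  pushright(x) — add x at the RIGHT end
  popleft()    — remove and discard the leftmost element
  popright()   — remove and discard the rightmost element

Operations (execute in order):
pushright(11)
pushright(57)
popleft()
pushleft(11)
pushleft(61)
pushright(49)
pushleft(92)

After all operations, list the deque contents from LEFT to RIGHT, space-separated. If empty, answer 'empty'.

pushright(11): [11]
pushright(57): [11, 57]
popleft(): [57]
pushleft(11): [11, 57]
pushleft(61): [61, 11, 57]
pushright(49): [61, 11, 57, 49]
pushleft(92): [92, 61, 11, 57, 49]

Answer: 92 61 11 57 49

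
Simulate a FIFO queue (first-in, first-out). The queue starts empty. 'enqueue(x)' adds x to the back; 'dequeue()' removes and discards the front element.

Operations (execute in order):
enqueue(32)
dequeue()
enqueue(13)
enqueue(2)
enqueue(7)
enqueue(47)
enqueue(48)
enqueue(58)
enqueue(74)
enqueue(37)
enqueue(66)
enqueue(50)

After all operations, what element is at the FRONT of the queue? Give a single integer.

Answer: 13

Derivation:
enqueue(32): queue = [32]
dequeue(): queue = []
enqueue(13): queue = [13]
enqueue(2): queue = [13, 2]
enqueue(7): queue = [13, 2, 7]
enqueue(47): queue = [13, 2, 7, 47]
enqueue(48): queue = [13, 2, 7, 47, 48]
enqueue(58): queue = [13, 2, 7, 47, 48, 58]
enqueue(74): queue = [13, 2, 7, 47, 48, 58, 74]
enqueue(37): queue = [13, 2, 7, 47, 48, 58, 74, 37]
enqueue(66): queue = [13, 2, 7, 47, 48, 58, 74, 37, 66]
enqueue(50): queue = [13, 2, 7, 47, 48, 58, 74, 37, 66, 50]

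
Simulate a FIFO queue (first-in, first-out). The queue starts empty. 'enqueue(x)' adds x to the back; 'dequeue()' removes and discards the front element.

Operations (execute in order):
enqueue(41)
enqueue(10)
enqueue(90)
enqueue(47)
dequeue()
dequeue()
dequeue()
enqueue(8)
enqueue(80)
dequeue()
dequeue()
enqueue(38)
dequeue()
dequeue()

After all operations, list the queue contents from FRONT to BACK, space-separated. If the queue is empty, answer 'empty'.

Answer: empty

Derivation:
enqueue(41): [41]
enqueue(10): [41, 10]
enqueue(90): [41, 10, 90]
enqueue(47): [41, 10, 90, 47]
dequeue(): [10, 90, 47]
dequeue(): [90, 47]
dequeue(): [47]
enqueue(8): [47, 8]
enqueue(80): [47, 8, 80]
dequeue(): [8, 80]
dequeue(): [80]
enqueue(38): [80, 38]
dequeue(): [38]
dequeue(): []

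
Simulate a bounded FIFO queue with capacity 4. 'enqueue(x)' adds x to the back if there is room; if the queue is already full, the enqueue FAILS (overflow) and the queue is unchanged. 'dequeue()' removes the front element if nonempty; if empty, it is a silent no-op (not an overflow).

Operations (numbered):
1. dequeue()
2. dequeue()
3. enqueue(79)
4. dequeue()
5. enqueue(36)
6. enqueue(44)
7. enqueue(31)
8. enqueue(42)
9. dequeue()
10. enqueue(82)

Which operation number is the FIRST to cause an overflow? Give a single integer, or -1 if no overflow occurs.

Answer: -1

Derivation:
1. dequeue(): empty, no-op, size=0
2. dequeue(): empty, no-op, size=0
3. enqueue(79): size=1
4. dequeue(): size=0
5. enqueue(36): size=1
6. enqueue(44): size=2
7. enqueue(31): size=3
8. enqueue(42): size=4
9. dequeue(): size=3
10. enqueue(82): size=4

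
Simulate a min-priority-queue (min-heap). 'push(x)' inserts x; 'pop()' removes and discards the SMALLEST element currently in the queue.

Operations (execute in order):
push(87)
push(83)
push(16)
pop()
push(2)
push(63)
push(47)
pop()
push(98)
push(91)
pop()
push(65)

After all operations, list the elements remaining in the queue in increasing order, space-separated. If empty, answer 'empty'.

Answer: 63 65 83 87 91 98

Derivation:
push(87): heap contents = [87]
push(83): heap contents = [83, 87]
push(16): heap contents = [16, 83, 87]
pop() → 16: heap contents = [83, 87]
push(2): heap contents = [2, 83, 87]
push(63): heap contents = [2, 63, 83, 87]
push(47): heap contents = [2, 47, 63, 83, 87]
pop() → 2: heap contents = [47, 63, 83, 87]
push(98): heap contents = [47, 63, 83, 87, 98]
push(91): heap contents = [47, 63, 83, 87, 91, 98]
pop() → 47: heap contents = [63, 83, 87, 91, 98]
push(65): heap contents = [63, 65, 83, 87, 91, 98]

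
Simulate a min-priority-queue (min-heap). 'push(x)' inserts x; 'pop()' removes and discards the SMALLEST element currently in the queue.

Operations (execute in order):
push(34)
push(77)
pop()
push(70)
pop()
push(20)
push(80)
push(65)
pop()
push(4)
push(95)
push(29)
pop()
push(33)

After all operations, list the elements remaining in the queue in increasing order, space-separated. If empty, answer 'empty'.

Answer: 29 33 65 77 80 95

Derivation:
push(34): heap contents = [34]
push(77): heap contents = [34, 77]
pop() → 34: heap contents = [77]
push(70): heap contents = [70, 77]
pop() → 70: heap contents = [77]
push(20): heap contents = [20, 77]
push(80): heap contents = [20, 77, 80]
push(65): heap contents = [20, 65, 77, 80]
pop() → 20: heap contents = [65, 77, 80]
push(4): heap contents = [4, 65, 77, 80]
push(95): heap contents = [4, 65, 77, 80, 95]
push(29): heap contents = [4, 29, 65, 77, 80, 95]
pop() → 4: heap contents = [29, 65, 77, 80, 95]
push(33): heap contents = [29, 33, 65, 77, 80, 95]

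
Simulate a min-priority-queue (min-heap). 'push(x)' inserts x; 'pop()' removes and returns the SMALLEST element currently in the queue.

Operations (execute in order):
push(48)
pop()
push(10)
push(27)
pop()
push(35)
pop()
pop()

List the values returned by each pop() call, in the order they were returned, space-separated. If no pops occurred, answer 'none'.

push(48): heap contents = [48]
pop() → 48: heap contents = []
push(10): heap contents = [10]
push(27): heap contents = [10, 27]
pop() → 10: heap contents = [27]
push(35): heap contents = [27, 35]
pop() → 27: heap contents = [35]
pop() → 35: heap contents = []

Answer: 48 10 27 35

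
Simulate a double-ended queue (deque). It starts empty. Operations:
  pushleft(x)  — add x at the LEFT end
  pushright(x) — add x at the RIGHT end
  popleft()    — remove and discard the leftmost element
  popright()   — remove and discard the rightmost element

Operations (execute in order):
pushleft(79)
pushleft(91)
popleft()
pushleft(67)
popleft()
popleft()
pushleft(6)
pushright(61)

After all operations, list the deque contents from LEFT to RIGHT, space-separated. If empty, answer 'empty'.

pushleft(79): [79]
pushleft(91): [91, 79]
popleft(): [79]
pushleft(67): [67, 79]
popleft(): [79]
popleft(): []
pushleft(6): [6]
pushright(61): [6, 61]

Answer: 6 61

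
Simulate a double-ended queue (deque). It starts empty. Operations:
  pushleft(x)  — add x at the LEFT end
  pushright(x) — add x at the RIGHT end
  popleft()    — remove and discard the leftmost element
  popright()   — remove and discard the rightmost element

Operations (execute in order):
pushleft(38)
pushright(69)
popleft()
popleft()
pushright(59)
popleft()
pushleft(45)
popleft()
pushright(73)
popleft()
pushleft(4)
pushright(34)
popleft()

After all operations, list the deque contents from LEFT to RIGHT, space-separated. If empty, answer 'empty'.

Answer: 34

Derivation:
pushleft(38): [38]
pushright(69): [38, 69]
popleft(): [69]
popleft(): []
pushright(59): [59]
popleft(): []
pushleft(45): [45]
popleft(): []
pushright(73): [73]
popleft(): []
pushleft(4): [4]
pushright(34): [4, 34]
popleft(): [34]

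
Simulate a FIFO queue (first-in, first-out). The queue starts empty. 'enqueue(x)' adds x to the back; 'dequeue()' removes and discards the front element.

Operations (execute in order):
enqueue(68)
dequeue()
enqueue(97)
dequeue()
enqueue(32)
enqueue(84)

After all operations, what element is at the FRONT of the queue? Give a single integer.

Answer: 32

Derivation:
enqueue(68): queue = [68]
dequeue(): queue = []
enqueue(97): queue = [97]
dequeue(): queue = []
enqueue(32): queue = [32]
enqueue(84): queue = [32, 84]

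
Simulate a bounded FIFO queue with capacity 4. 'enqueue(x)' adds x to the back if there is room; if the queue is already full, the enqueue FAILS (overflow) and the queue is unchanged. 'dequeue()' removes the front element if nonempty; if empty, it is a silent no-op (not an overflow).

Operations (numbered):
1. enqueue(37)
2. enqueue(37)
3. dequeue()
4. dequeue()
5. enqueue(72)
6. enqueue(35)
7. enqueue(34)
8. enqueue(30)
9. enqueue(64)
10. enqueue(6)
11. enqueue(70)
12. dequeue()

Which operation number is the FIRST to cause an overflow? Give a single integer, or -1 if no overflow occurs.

1. enqueue(37): size=1
2. enqueue(37): size=2
3. dequeue(): size=1
4. dequeue(): size=0
5. enqueue(72): size=1
6. enqueue(35): size=2
7. enqueue(34): size=3
8. enqueue(30): size=4
9. enqueue(64): size=4=cap → OVERFLOW (fail)
10. enqueue(6): size=4=cap → OVERFLOW (fail)
11. enqueue(70): size=4=cap → OVERFLOW (fail)
12. dequeue(): size=3

Answer: 9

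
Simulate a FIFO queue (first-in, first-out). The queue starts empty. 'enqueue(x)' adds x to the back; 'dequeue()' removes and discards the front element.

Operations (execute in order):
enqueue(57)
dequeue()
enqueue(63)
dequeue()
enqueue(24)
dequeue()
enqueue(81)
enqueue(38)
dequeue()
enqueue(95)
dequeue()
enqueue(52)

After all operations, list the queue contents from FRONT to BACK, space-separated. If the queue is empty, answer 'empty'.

Answer: 95 52

Derivation:
enqueue(57): [57]
dequeue(): []
enqueue(63): [63]
dequeue(): []
enqueue(24): [24]
dequeue(): []
enqueue(81): [81]
enqueue(38): [81, 38]
dequeue(): [38]
enqueue(95): [38, 95]
dequeue(): [95]
enqueue(52): [95, 52]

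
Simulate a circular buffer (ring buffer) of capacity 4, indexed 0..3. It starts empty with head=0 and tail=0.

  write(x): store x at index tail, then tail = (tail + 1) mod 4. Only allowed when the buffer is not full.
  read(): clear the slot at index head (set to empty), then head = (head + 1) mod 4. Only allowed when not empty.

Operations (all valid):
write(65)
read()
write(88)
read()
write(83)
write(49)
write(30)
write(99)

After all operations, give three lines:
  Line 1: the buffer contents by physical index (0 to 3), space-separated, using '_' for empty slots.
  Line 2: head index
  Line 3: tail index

write(65): buf=[65 _ _ _], head=0, tail=1, size=1
read(): buf=[_ _ _ _], head=1, tail=1, size=0
write(88): buf=[_ 88 _ _], head=1, tail=2, size=1
read(): buf=[_ _ _ _], head=2, tail=2, size=0
write(83): buf=[_ _ 83 _], head=2, tail=3, size=1
write(49): buf=[_ _ 83 49], head=2, tail=0, size=2
write(30): buf=[30 _ 83 49], head=2, tail=1, size=3
write(99): buf=[30 99 83 49], head=2, tail=2, size=4

Answer: 30 99 83 49
2
2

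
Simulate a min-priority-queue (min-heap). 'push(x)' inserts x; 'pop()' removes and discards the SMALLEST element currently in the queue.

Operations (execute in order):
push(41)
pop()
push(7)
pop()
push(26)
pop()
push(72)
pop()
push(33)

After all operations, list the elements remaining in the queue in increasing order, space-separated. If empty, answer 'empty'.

push(41): heap contents = [41]
pop() → 41: heap contents = []
push(7): heap contents = [7]
pop() → 7: heap contents = []
push(26): heap contents = [26]
pop() → 26: heap contents = []
push(72): heap contents = [72]
pop() → 72: heap contents = []
push(33): heap contents = [33]

Answer: 33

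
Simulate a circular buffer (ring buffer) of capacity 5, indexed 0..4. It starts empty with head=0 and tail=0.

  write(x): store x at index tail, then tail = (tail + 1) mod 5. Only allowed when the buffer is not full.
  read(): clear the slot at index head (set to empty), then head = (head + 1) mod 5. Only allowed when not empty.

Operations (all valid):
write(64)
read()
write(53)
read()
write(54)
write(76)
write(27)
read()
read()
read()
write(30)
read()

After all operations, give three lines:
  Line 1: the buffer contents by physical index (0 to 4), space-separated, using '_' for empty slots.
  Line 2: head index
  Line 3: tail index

Answer: _ _ _ _ _
1
1

Derivation:
write(64): buf=[64 _ _ _ _], head=0, tail=1, size=1
read(): buf=[_ _ _ _ _], head=1, tail=1, size=0
write(53): buf=[_ 53 _ _ _], head=1, tail=2, size=1
read(): buf=[_ _ _ _ _], head=2, tail=2, size=0
write(54): buf=[_ _ 54 _ _], head=2, tail=3, size=1
write(76): buf=[_ _ 54 76 _], head=2, tail=4, size=2
write(27): buf=[_ _ 54 76 27], head=2, tail=0, size=3
read(): buf=[_ _ _ 76 27], head=3, tail=0, size=2
read(): buf=[_ _ _ _ 27], head=4, tail=0, size=1
read(): buf=[_ _ _ _ _], head=0, tail=0, size=0
write(30): buf=[30 _ _ _ _], head=0, tail=1, size=1
read(): buf=[_ _ _ _ _], head=1, tail=1, size=0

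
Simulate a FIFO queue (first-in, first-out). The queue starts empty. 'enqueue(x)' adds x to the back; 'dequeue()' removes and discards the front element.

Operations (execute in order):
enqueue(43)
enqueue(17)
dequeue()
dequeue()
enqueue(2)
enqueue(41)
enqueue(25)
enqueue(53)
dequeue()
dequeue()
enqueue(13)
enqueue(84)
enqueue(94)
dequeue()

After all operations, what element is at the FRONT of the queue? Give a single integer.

enqueue(43): queue = [43]
enqueue(17): queue = [43, 17]
dequeue(): queue = [17]
dequeue(): queue = []
enqueue(2): queue = [2]
enqueue(41): queue = [2, 41]
enqueue(25): queue = [2, 41, 25]
enqueue(53): queue = [2, 41, 25, 53]
dequeue(): queue = [41, 25, 53]
dequeue(): queue = [25, 53]
enqueue(13): queue = [25, 53, 13]
enqueue(84): queue = [25, 53, 13, 84]
enqueue(94): queue = [25, 53, 13, 84, 94]
dequeue(): queue = [53, 13, 84, 94]

Answer: 53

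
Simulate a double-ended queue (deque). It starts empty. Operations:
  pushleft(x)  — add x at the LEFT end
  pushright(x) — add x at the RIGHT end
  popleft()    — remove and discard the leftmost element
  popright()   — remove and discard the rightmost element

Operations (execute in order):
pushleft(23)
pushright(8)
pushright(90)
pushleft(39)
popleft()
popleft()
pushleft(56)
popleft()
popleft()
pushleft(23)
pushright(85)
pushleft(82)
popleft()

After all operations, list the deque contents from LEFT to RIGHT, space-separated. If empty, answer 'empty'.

Answer: 23 90 85

Derivation:
pushleft(23): [23]
pushright(8): [23, 8]
pushright(90): [23, 8, 90]
pushleft(39): [39, 23, 8, 90]
popleft(): [23, 8, 90]
popleft(): [8, 90]
pushleft(56): [56, 8, 90]
popleft(): [8, 90]
popleft(): [90]
pushleft(23): [23, 90]
pushright(85): [23, 90, 85]
pushleft(82): [82, 23, 90, 85]
popleft(): [23, 90, 85]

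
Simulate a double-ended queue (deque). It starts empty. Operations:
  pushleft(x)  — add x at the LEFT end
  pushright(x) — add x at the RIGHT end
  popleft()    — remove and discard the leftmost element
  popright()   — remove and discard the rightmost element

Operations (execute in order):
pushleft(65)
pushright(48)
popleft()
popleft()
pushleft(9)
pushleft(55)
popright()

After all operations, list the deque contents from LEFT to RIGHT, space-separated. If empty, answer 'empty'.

pushleft(65): [65]
pushright(48): [65, 48]
popleft(): [48]
popleft(): []
pushleft(9): [9]
pushleft(55): [55, 9]
popright(): [55]

Answer: 55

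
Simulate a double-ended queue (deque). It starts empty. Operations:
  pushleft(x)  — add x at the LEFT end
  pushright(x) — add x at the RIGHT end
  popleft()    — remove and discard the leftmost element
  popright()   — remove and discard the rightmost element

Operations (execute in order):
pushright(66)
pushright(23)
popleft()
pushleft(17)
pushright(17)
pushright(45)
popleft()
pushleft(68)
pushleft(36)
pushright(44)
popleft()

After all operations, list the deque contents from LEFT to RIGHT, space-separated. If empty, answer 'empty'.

Answer: 68 23 17 45 44

Derivation:
pushright(66): [66]
pushright(23): [66, 23]
popleft(): [23]
pushleft(17): [17, 23]
pushright(17): [17, 23, 17]
pushright(45): [17, 23, 17, 45]
popleft(): [23, 17, 45]
pushleft(68): [68, 23, 17, 45]
pushleft(36): [36, 68, 23, 17, 45]
pushright(44): [36, 68, 23, 17, 45, 44]
popleft(): [68, 23, 17, 45, 44]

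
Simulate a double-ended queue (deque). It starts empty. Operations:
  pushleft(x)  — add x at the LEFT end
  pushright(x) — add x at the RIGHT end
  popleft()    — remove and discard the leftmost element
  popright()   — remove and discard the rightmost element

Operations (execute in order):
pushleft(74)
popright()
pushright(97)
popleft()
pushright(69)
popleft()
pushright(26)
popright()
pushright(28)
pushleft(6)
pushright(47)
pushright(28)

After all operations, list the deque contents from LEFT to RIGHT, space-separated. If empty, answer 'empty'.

pushleft(74): [74]
popright(): []
pushright(97): [97]
popleft(): []
pushright(69): [69]
popleft(): []
pushright(26): [26]
popright(): []
pushright(28): [28]
pushleft(6): [6, 28]
pushright(47): [6, 28, 47]
pushright(28): [6, 28, 47, 28]

Answer: 6 28 47 28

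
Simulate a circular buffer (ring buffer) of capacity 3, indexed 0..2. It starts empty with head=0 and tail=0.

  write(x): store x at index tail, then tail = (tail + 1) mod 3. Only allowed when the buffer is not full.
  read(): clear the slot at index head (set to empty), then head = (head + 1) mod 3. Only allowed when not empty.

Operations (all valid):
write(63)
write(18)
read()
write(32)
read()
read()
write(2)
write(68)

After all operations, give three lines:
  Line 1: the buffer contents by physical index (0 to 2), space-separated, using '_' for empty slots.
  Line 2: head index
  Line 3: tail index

write(63): buf=[63 _ _], head=0, tail=1, size=1
write(18): buf=[63 18 _], head=0, tail=2, size=2
read(): buf=[_ 18 _], head=1, tail=2, size=1
write(32): buf=[_ 18 32], head=1, tail=0, size=2
read(): buf=[_ _ 32], head=2, tail=0, size=1
read(): buf=[_ _ _], head=0, tail=0, size=0
write(2): buf=[2 _ _], head=0, tail=1, size=1
write(68): buf=[2 68 _], head=0, tail=2, size=2

Answer: 2 68 _
0
2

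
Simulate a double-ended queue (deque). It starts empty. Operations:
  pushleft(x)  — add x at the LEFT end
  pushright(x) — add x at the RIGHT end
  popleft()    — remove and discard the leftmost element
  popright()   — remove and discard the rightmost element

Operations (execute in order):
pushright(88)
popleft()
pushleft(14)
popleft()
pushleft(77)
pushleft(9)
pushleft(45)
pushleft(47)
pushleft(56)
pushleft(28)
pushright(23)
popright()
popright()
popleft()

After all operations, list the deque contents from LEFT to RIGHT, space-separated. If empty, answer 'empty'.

Answer: 56 47 45 9

Derivation:
pushright(88): [88]
popleft(): []
pushleft(14): [14]
popleft(): []
pushleft(77): [77]
pushleft(9): [9, 77]
pushleft(45): [45, 9, 77]
pushleft(47): [47, 45, 9, 77]
pushleft(56): [56, 47, 45, 9, 77]
pushleft(28): [28, 56, 47, 45, 9, 77]
pushright(23): [28, 56, 47, 45, 9, 77, 23]
popright(): [28, 56, 47, 45, 9, 77]
popright(): [28, 56, 47, 45, 9]
popleft(): [56, 47, 45, 9]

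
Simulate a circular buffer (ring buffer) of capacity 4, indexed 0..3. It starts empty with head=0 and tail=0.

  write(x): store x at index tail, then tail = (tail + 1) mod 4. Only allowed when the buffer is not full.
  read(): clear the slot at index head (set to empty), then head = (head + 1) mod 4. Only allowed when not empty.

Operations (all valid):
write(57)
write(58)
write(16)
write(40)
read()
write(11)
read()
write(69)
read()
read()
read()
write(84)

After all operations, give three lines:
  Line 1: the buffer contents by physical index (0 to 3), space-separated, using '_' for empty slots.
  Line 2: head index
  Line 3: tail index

write(57): buf=[57 _ _ _], head=0, tail=1, size=1
write(58): buf=[57 58 _ _], head=0, tail=2, size=2
write(16): buf=[57 58 16 _], head=0, tail=3, size=3
write(40): buf=[57 58 16 40], head=0, tail=0, size=4
read(): buf=[_ 58 16 40], head=1, tail=0, size=3
write(11): buf=[11 58 16 40], head=1, tail=1, size=4
read(): buf=[11 _ 16 40], head=2, tail=1, size=3
write(69): buf=[11 69 16 40], head=2, tail=2, size=4
read(): buf=[11 69 _ 40], head=3, tail=2, size=3
read(): buf=[11 69 _ _], head=0, tail=2, size=2
read(): buf=[_ 69 _ _], head=1, tail=2, size=1
write(84): buf=[_ 69 84 _], head=1, tail=3, size=2

Answer: _ 69 84 _
1
3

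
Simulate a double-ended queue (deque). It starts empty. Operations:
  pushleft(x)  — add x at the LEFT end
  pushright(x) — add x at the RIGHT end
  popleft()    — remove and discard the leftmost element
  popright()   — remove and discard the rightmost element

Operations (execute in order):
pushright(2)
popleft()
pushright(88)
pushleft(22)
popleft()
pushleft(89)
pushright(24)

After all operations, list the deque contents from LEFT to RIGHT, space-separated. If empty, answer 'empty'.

Answer: 89 88 24

Derivation:
pushright(2): [2]
popleft(): []
pushright(88): [88]
pushleft(22): [22, 88]
popleft(): [88]
pushleft(89): [89, 88]
pushright(24): [89, 88, 24]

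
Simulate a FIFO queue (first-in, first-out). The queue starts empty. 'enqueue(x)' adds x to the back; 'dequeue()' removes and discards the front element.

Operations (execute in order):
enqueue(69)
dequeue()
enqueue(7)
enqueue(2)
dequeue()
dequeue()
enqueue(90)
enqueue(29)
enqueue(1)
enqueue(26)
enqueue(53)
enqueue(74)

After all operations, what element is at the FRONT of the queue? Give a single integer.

enqueue(69): queue = [69]
dequeue(): queue = []
enqueue(7): queue = [7]
enqueue(2): queue = [7, 2]
dequeue(): queue = [2]
dequeue(): queue = []
enqueue(90): queue = [90]
enqueue(29): queue = [90, 29]
enqueue(1): queue = [90, 29, 1]
enqueue(26): queue = [90, 29, 1, 26]
enqueue(53): queue = [90, 29, 1, 26, 53]
enqueue(74): queue = [90, 29, 1, 26, 53, 74]

Answer: 90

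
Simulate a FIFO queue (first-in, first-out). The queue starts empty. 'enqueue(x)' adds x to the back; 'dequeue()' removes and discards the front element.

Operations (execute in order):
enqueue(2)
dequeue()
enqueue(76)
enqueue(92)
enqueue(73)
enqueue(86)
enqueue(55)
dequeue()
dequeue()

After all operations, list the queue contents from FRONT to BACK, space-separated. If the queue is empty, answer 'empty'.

enqueue(2): [2]
dequeue(): []
enqueue(76): [76]
enqueue(92): [76, 92]
enqueue(73): [76, 92, 73]
enqueue(86): [76, 92, 73, 86]
enqueue(55): [76, 92, 73, 86, 55]
dequeue(): [92, 73, 86, 55]
dequeue(): [73, 86, 55]

Answer: 73 86 55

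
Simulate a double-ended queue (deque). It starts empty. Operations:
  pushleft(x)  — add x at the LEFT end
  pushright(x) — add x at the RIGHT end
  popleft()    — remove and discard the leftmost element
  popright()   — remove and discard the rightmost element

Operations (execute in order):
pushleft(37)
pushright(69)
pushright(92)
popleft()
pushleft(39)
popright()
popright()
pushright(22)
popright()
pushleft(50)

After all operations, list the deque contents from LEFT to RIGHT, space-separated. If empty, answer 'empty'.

pushleft(37): [37]
pushright(69): [37, 69]
pushright(92): [37, 69, 92]
popleft(): [69, 92]
pushleft(39): [39, 69, 92]
popright(): [39, 69]
popright(): [39]
pushright(22): [39, 22]
popright(): [39]
pushleft(50): [50, 39]

Answer: 50 39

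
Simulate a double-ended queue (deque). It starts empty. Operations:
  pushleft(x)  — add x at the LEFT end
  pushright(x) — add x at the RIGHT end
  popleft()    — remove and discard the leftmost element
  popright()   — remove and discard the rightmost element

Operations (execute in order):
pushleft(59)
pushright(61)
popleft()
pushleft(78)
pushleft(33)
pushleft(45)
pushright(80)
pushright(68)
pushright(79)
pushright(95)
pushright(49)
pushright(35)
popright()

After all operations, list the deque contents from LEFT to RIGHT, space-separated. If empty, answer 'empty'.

Answer: 45 33 78 61 80 68 79 95 49

Derivation:
pushleft(59): [59]
pushright(61): [59, 61]
popleft(): [61]
pushleft(78): [78, 61]
pushleft(33): [33, 78, 61]
pushleft(45): [45, 33, 78, 61]
pushright(80): [45, 33, 78, 61, 80]
pushright(68): [45, 33, 78, 61, 80, 68]
pushright(79): [45, 33, 78, 61, 80, 68, 79]
pushright(95): [45, 33, 78, 61, 80, 68, 79, 95]
pushright(49): [45, 33, 78, 61, 80, 68, 79, 95, 49]
pushright(35): [45, 33, 78, 61, 80, 68, 79, 95, 49, 35]
popright(): [45, 33, 78, 61, 80, 68, 79, 95, 49]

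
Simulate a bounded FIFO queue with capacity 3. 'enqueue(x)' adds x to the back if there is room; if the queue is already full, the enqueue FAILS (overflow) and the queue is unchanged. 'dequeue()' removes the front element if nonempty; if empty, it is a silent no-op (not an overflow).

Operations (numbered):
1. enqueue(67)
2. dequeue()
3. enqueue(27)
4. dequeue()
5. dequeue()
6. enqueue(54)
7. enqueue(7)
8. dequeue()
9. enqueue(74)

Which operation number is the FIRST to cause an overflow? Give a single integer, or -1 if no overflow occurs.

Answer: -1

Derivation:
1. enqueue(67): size=1
2. dequeue(): size=0
3. enqueue(27): size=1
4. dequeue(): size=0
5. dequeue(): empty, no-op, size=0
6. enqueue(54): size=1
7. enqueue(7): size=2
8. dequeue(): size=1
9. enqueue(74): size=2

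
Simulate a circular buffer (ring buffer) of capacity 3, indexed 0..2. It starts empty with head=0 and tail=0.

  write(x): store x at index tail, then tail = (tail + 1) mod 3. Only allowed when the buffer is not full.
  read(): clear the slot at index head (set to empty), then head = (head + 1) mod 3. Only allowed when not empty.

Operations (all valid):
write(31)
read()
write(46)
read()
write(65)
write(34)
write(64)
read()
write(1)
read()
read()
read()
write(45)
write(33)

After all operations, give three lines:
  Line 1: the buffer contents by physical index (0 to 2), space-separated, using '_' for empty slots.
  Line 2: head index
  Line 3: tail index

write(31): buf=[31 _ _], head=0, tail=1, size=1
read(): buf=[_ _ _], head=1, tail=1, size=0
write(46): buf=[_ 46 _], head=1, tail=2, size=1
read(): buf=[_ _ _], head=2, tail=2, size=0
write(65): buf=[_ _ 65], head=2, tail=0, size=1
write(34): buf=[34 _ 65], head=2, tail=1, size=2
write(64): buf=[34 64 65], head=2, tail=2, size=3
read(): buf=[34 64 _], head=0, tail=2, size=2
write(1): buf=[34 64 1], head=0, tail=0, size=3
read(): buf=[_ 64 1], head=1, tail=0, size=2
read(): buf=[_ _ 1], head=2, tail=0, size=1
read(): buf=[_ _ _], head=0, tail=0, size=0
write(45): buf=[45 _ _], head=0, tail=1, size=1
write(33): buf=[45 33 _], head=0, tail=2, size=2

Answer: 45 33 _
0
2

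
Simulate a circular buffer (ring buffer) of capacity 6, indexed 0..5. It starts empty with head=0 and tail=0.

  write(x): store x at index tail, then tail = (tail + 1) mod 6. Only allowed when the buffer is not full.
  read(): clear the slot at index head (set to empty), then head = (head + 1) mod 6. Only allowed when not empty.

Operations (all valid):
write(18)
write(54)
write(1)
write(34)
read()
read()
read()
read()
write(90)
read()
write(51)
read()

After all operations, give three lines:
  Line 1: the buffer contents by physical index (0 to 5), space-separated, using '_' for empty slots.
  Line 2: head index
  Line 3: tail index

Answer: _ _ _ _ _ _
0
0

Derivation:
write(18): buf=[18 _ _ _ _ _], head=0, tail=1, size=1
write(54): buf=[18 54 _ _ _ _], head=0, tail=2, size=2
write(1): buf=[18 54 1 _ _ _], head=0, tail=3, size=3
write(34): buf=[18 54 1 34 _ _], head=0, tail=4, size=4
read(): buf=[_ 54 1 34 _ _], head=1, tail=4, size=3
read(): buf=[_ _ 1 34 _ _], head=2, tail=4, size=2
read(): buf=[_ _ _ 34 _ _], head=3, tail=4, size=1
read(): buf=[_ _ _ _ _ _], head=4, tail=4, size=0
write(90): buf=[_ _ _ _ 90 _], head=4, tail=5, size=1
read(): buf=[_ _ _ _ _ _], head=5, tail=5, size=0
write(51): buf=[_ _ _ _ _ 51], head=5, tail=0, size=1
read(): buf=[_ _ _ _ _ _], head=0, tail=0, size=0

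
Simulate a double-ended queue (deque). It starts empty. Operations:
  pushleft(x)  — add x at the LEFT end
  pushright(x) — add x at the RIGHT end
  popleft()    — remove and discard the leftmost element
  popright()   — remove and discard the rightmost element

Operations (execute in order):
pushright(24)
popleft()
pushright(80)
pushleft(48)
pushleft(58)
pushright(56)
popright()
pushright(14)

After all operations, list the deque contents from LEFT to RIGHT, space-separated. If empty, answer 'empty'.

Answer: 58 48 80 14

Derivation:
pushright(24): [24]
popleft(): []
pushright(80): [80]
pushleft(48): [48, 80]
pushleft(58): [58, 48, 80]
pushright(56): [58, 48, 80, 56]
popright(): [58, 48, 80]
pushright(14): [58, 48, 80, 14]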